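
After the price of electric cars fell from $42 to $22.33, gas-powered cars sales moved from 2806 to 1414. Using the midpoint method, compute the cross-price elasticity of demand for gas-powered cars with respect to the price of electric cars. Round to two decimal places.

%ΔQ_x = (1414 − 2806)/[(2806+1414)/2] = -1392/2110 ≈ -0.6597.
%ΔP_y = (22.33 − 42)/[(42+22.33)/2] ≈ -0.6115.
E_xy = -0.6597/-0.6115 ≈ 1.08.
E_xy > 0, so gas-powered cars and electric cars are substitutes.

1.08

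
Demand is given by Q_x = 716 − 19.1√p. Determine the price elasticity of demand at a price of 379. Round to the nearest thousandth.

-0.540

At p = 379, Q_x = 344.1627.
dQ_x/dp = −19.1/(2√p) = −19.1/(2·19.4679).
Point elasticity E = (dQ_x/dp)·(p/Q_x) = -0.4906 × 379/344.1627 ≈ -0.540.
|E| < 1, so demand is inelastic at this price.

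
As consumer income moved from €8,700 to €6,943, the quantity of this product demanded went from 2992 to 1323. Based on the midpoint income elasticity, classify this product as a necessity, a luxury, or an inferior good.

%ΔQ = (1323 − 2992)/[(2992+1323)/2] = -1669/2157.5 ≈ -0.7736.
%ΔY = (6,943 − 8,700)/[(8,700+6,943)/2] = -1757/7821.5 ≈ -0.2246.
E_I = %ΔQ/%ΔY ≈ 3.444.
E_I > 1: normal good (luxury).

luxury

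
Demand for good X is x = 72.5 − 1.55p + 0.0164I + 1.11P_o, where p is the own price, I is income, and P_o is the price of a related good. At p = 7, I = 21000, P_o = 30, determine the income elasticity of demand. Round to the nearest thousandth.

0.784

At the given point, x = 72.5 − 1.55(7) + 0.0164(21000) + 1.11(30) = 72.5 − 10.85 + 344.4 + 33.3 = 439.35.
∂x/∂I = +0.0164, so E_I = 0.0164·(21000/439.35) ≈ 0.784.
E_I ∈ (0,1): normal good (necessity).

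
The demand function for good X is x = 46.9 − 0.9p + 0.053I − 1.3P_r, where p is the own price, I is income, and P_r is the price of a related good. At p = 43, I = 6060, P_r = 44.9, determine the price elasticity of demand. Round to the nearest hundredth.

-0.14

Substituting, x = 46.9 − 0.9(43) + 0.053(6060) − 1.3(44.9) = 46.9 − 38.7 + 321.18 − 58.37 = 271.01.
∂x/∂p = −0.9, so E_p = (−0.9)·(43/271.01) ≈ -0.14.
|E_p| < 1: demand is inelastic.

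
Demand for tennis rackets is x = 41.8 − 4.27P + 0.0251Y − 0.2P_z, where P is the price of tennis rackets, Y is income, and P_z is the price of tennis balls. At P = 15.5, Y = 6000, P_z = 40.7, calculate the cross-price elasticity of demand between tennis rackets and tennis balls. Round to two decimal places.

x = 41.8 − 4.27(15.5) + 0.0251(6000) − 0.2(40.7) = 41.8 − 66.185 + 150.6 − 8.14 = 118.075.
∂x/∂P_z = −0.2, so E_xy = -0.2·(40.7/118.075) ≈ -0.07.
E_xy < 0: the goods are complements.

-0.07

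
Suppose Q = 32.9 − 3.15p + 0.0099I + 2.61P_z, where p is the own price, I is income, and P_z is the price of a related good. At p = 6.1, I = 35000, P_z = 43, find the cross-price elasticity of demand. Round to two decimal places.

Substituting, Q = 32.9 − 3.15(6.1) + 0.0099(35000) + 2.61(43) = 32.9 − 19.215 + 346.5 + 112.23 = 472.415.
∂Q/∂P_z = +2.61, so E_xy = 2.61·(43/472.415) ≈ 0.24.
E_xy > 0: the goods are substitutes.

0.24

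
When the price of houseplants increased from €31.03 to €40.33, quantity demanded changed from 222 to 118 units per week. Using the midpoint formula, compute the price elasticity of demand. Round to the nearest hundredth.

%ΔQ = (118 − 222)/[(222 + 118)/2] = -104/170 ≈ -0.6118.
%ΔP = (40.33 − 31.03)/[(31.03 + 40.33)/2] = 9.3/35.68 ≈ 0.2607.
Arc elasticity E = %ΔQ/%ΔP ≈ -0.6118/0.2607 ≈ -2.35.
|E| > 1: demand is elastic over this range.

-2.35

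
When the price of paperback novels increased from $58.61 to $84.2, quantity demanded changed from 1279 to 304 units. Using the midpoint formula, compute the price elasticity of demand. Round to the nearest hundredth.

-3.44

%ΔQ = (304 − 1279)/[(1279 + 304)/2] = -975/791.5 ≈ -1.2318.
%Δp = (84.2 − 58.61)/[(58.61 + 84.2)/2] = 25.59/71.405 ≈ 0.3584.
Arc elasticity E = %ΔQ/%Δp ≈ -1.2318/0.3584 ≈ -3.44.
|E| > 1: demand is elastic over this range.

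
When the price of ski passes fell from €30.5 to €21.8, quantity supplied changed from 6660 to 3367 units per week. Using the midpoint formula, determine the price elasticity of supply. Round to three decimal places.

1.974

%ΔQ = (3367 − 6660)/[(6660 + 3367)/2] = -3293/5013.5 ≈ -0.6568.
%Δp = (21.8 − 30.5)/[(30.5 + 21.8)/2] = -8.7/26.15 ≈ -0.3327.
Arc elasticity E = %ΔQ/%Δp ≈ -0.6568/-0.3327 ≈ 1.974.
|E| > 1: supply is elastic over this range.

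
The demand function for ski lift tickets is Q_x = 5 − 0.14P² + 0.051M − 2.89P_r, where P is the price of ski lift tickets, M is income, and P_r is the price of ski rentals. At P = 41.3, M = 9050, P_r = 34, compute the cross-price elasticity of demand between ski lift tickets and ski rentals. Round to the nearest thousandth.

-0.759

At the given point, Q_x = 5 − 0.14(41.3)² + 0.051(9050) − 2.89(34) = 5 − 238.7966 + 461.55 − 98.26 = 129.4934.
∂Q_x/∂P_r = −2.89, so E_xy = -2.89·(34/129.4934) ≈ -0.759.
E_xy < 0: the goods are complements.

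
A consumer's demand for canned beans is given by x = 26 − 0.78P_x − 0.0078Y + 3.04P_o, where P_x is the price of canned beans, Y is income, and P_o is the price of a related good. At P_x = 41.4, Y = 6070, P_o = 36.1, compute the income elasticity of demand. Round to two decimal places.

x = 26 − 0.78(41.4) − 0.0078(6070) + 3.04(36.1) = 26 − 32.292 − 47.346 + 109.744 = 56.106.
∂x/∂Y = −0.0078, so E_I = -0.0078·(6070/56.106) ≈ -0.84.
E_I < 0: inferior good.

-0.84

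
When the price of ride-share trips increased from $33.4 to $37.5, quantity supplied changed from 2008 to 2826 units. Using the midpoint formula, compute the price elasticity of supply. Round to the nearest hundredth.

2.93

%ΔQ = (2826 − 2008)/[(2008 + 2826)/2] = 818/2417 ≈ 0.3384.
%Δp = (37.5 − 33.4)/[(33.4 + 37.5)/2] = 4.1/35.45 ≈ 0.1157.
Arc elasticity E = %ΔQ/%Δp ≈ 0.3384/0.1157 ≈ 2.93.
|E| > 1: supply is elastic over this range.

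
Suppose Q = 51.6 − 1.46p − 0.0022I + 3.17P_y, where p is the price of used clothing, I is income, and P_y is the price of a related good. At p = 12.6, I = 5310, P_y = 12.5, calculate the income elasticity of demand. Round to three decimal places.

Evaluating quantity at (p, I, P_y) gives Q = 51.6 − 1.46(12.6) − 0.0022(5310) + 3.17(12.5) = 51.6 − 18.396 − 11.682 + 39.625 = 61.147.
∂Q/∂I = −0.0022, so E_I = -0.0022·(5310/61.147) ≈ -0.191.
E_I < 0: inferior good.

-0.191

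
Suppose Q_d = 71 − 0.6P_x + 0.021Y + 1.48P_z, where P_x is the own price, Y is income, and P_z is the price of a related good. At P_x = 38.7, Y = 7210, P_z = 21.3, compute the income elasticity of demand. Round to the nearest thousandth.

First evaluate Q_d: 71 − 0.6(38.7) + 0.021(7210) + 1.48(21.3) = 71 − 23.22 + 151.41 + 31.524 = 230.714.
∂Q_d/∂Y = +0.021, so E_I = 0.021·(7210/230.714) ≈ 0.656.
E_I ∈ (0,1): normal good (necessity).

0.656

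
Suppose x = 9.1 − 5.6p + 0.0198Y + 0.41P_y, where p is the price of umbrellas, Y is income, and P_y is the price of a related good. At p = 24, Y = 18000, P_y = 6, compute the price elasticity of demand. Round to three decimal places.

-0.575

x = 9.1 − 5.6(24) + 0.0198(18000) + 0.41(6) = 9.1 − 134.4 + 356.4 + 2.46 = 233.56.
∂x/∂p = −5.6, so E_p = (−5.6)·(24/233.56) ≈ -0.575.
|E_p| < 1: demand is inelastic.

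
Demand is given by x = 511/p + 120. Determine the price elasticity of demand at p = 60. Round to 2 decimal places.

At p = 60, x = 128.5167.
dx/dp = −511/p² = −0.1419.
Point elasticity E = (dx/dp)·(p/x) = -0.1419 × 60/128.5167 ≈ -0.07.
|E| < 1, so demand is inelastic at this price.

-0.07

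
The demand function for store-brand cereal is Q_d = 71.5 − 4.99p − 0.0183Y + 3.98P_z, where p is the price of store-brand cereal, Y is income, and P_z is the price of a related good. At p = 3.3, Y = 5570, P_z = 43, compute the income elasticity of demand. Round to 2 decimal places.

-0.82

First evaluate Q_d: 71.5 − 4.99(3.3) − 0.0183(5570) + 3.98(43) = 71.5 − 16.467 − 101.931 + 171.14 = 124.242.
∂Q_d/∂Y = −0.0183, so E_I = -0.0183·(5570/124.242) ≈ -0.82.
E_I < 0: inferior good.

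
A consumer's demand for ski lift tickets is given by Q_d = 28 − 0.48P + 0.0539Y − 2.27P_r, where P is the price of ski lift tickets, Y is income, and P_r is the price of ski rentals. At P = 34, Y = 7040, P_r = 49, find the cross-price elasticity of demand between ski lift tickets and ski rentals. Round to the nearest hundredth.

-0.40

Evaluating quantity at (P, Y, P_r) gives Q_d = 28 − 0.48(34) + 0.0539(7040) − 2.27(49) = 28 − 16.32 + 379.456 − 111.23 = 279.906.
∂Q_d/∂P_r = −2.27, so E_xy = -2.27·(49/279.906) ≈ -0.40.
E_xy < 0: the goods are complements.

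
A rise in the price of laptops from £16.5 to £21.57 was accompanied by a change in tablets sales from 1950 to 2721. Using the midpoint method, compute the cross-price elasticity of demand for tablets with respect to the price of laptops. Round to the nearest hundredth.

1.24

%ΔQ_x = (2721 − 1950)/[(1950+2721)/2] = 771/2335.5 ≈ 0.3301.
%ΔP_y = (21.57 − 16.5)/[(16.5+21.57)/2] ≈ 0.2664.
E_xy = 0.3301/0.2664 ≈ 1.24.
E_xy > 0, so tablets and laptops are substitutes.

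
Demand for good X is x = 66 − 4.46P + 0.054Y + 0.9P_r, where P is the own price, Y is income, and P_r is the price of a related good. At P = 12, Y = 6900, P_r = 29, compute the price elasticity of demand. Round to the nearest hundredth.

Substituting, x = 66 − 4.46(12) + 0.054(6900) + 0.9(29) = 66 − 53.52 + 372.6 + 26.1 = 411.18.
∂x/∂P = −4.46, so E_p = (−4.46)·(12/411.18) ≈ -0.13.
|E_p| < 1: demand is inelastic.

-0.13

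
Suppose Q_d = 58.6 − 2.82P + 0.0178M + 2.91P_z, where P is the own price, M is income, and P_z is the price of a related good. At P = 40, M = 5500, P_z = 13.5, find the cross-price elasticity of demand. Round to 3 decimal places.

Q_d = 58.6 − 2.82(40) + 0.0178(5500) + 2.91(13.5) = 58.6 − 112.8 + 97.9 + 39.285 = 82.985.
∂Q_d/∂P_z = +2.91, so E_xy = 2.91·(13.5/82.985) ≈ 0.473.
E_xy > 0: the goods are substitutes.

0.473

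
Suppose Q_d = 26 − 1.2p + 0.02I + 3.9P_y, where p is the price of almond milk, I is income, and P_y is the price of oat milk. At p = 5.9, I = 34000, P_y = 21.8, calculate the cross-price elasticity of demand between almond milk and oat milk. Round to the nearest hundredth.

0.11

Substituting, Q_d = 26 − 1.2(5.9) + 0.02(34000) + 3.9(21.8) = 26 − 7.08 + 680 + 85.02 = 783.94.
∂Q_d/∂P_y = +3.9, so E_xy = 3.9·(21.8/783.94) ≈ 0.11.
E_xy > 0: the goods are substitutes.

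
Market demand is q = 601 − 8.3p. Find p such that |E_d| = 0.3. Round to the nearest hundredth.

16.71

Set −bp/(a − bp) = −0.3 ⇒ bp = 0.3(a − bp) ⇒ bp(1+0.3) = 0.3·a.
p = 0.3·601/(8.3·1.3) ≈ 16.71.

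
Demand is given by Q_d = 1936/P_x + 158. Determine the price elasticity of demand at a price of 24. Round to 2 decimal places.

At P_x = 24, Q_d = 238.6667.
dQ_d/dP_x = −1936/P_x² = −3.3611.
Point elasticity E = (dQ_d/dP_x)·(P_x/Q_d) = -3.3611 × 24/238.6667 ≈ -0.34.
|E| < 1, so demand is inelastic at this price.

-0.34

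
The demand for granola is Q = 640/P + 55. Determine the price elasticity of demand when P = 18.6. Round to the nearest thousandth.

-0.385

At P = 18.6, Q = 89.4086.
dQ/dP = −640/P² = −1.8499.
Point elasticity E = (dQ/dP)·(P/Q) = -1.8499 × 18.6/89.4086 ≈ -0.385.
|E| < 1, so demand is inelastic at this price.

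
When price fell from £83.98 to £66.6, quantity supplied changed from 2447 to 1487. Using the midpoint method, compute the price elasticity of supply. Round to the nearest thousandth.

2.114

%ΔQ = (1487 − 2447)/[(2447 + 1487)/2] = -960/1967 ≈ -0.4881.
%Δp = (66.6 − 83.98)/[(83.98 + 66.6)/2] = -17.38/75.29 ≈ -0.2308.
Arc elasticity E = %ΔQ/%Δp ≈ -0.4881/-0.2308 ≈ 2.114.
|E| > 1: supply is elastic over this range.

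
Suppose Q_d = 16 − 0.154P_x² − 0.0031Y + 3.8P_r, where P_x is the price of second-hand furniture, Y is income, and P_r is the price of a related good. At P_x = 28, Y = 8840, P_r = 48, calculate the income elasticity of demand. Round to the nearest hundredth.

-0.55

Substituting, Q_d = 16 − 0.154(28)² − 0.0031(8840) + 3.8(48) = 16 − 120.736 − 27.404 + 182.4 = 50.26.
∂Q_d/∂Y = −0.0031, so E_I = -0.0031·(8840/50.26) ≈ -0.55.
E_I < 0: inferior good.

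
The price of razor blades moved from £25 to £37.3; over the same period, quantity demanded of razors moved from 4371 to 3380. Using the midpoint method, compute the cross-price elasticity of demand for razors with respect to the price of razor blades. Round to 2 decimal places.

%ΔQ_x = (3380 − 4371)/[(4371+3380)/2] = -991/3875.5 ≈ -0.2557.
%ΔP_y = (37.3 − 25)/[(25+37.3)/2] ≈ 0.3949.
E_xy = -0.2557/0.3949 ≈ -0.65.
E_xy < 0, so razors and razor blades are complements.

-0.65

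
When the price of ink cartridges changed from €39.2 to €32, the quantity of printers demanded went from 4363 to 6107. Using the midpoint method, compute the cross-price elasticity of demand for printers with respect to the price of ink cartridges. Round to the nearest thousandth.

%ΔQ_x = (6107 − 4363)/[(4363+6107)/2] = 1744/5235 ≈ 0.3331.
%ΔP_y = (32 − 39.2)/[(39.2+32)/2] ≈ -0.2022.
E_xy = 0.3331/-0.2022 ≈ -1.647.
E_xy < 0, so printers and ink cartridges are complements.

-1.647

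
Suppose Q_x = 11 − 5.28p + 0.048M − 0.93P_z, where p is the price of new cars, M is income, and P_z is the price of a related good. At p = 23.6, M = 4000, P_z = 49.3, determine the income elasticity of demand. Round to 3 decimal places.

5.900

At the given point, Q_x = 11 − 5.28(23.6) + 0.048(4000) − 0.93(49.3) = 11 − 124.608 + 192 − 45.849 = 32.543.
∂Q_x/∂M = +0.048, so E_I = 0.048·(4000/32.543) ≈ 5.900.
E_I > 1: normal good (luxury).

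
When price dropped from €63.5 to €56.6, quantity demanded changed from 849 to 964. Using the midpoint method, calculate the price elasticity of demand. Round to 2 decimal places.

%Δq = (964 − 849)/[(849 + 964)/2] = 115/906.5 ≈ 0.1269.
%Δp = (56.6 − 63.5)/[(63.5 + 56.6)/2] = -6.9/60.05 ≈ -0.1149.
Arc elasticity E = %Δq/%Δp ≈ 0.1269/-0.1149 ≈ -1.10.
|E| > 1: demand is elastic over this range.

-1.10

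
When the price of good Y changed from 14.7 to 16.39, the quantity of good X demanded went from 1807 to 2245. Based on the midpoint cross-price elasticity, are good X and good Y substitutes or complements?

%ΔQ_x = (2245 − 1807)/[(1807+2245)/2] = 438/2026 ≈ 0.2162.
%ΔP_y = (16.39 − 14.7)/[(14.7+16.39)/2] ≈ 0.1087.
E_xy = 0.2162/0.1087 ≈ 1.989.
E_xy > 0, so the goods are substitutes.

substitutes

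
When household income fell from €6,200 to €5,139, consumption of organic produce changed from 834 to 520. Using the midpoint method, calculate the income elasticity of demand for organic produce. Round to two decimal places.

2.48

%ΔQ = (520 − 834)/[(834+520)/2] = -314/677 ≈ -0.4638.
%ΔI = (5,139 − 6,200)/[(6,200+5,139)/2] = -1061/5669.5 ≈ -0.1871.
E_I = %ΔQ/%ΔI ≈ 2.48.
E_I > 1: normal good (luxury).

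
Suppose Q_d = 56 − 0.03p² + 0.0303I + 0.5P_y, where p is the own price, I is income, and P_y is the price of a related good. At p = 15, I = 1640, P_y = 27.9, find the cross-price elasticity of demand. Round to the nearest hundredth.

0.12

Substituting, Q_d = 56 − 0.03(15)² + 0.0303(1640) + 0.5(27.9) = 56 − 6.75 + 49.692 + 13.95 = 112.892.
∂Q_d/∂P_y = +0.5, so E_xy = 0.5·(27.9/112.892) ≈ 0.12.
E_xy > 0: the goods are substitutes.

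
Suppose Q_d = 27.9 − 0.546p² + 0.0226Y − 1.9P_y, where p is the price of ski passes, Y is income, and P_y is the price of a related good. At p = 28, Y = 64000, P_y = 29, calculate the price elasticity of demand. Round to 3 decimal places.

Evaluating quantity at (p, Y, P_y) gives Q_d = 27.9 − 0.546(28)² + 0.0226(64000) − 1.9(29) = 27.9 − 428.064 + 1446.4 − 55.1 = 991.136.
∂Q_d/∂p = −2·0.546·p = -30.576, so E_p = -30.576·(28/991.136) ≈ -0.864.
|E_p| < 1: demand is inelastic.

-0.864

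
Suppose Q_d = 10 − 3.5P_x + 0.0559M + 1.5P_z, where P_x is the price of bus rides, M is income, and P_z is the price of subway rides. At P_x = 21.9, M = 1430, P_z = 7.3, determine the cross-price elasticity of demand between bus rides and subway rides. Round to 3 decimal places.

0.452

Evaluating quantity at (P_x, M, P_z) gives Q_d = 10 − 3.5(21.9) + 0.0559(1430) + 1.5(7.3) = 10 − 76.65 + 79.937 + 10.95 = 24.237.
∂Q_d/∂P_z = +1.5, so E_xy = 1.5·(7.3/24.237) ≈ 0.452.
E_xy > 0: the goods are substitutes.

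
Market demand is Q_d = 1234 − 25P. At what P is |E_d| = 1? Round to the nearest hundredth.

For linear demand Q_d = a − bP, E = −bP/(a − bP). |E| = 1 ⇒ bP = a − bP ⇒ P = a/(2b).
P = 1234/(2·25) = 24.68.

24.68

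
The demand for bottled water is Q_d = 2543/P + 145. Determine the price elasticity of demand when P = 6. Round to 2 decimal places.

At P = 6, Q_d = 568.8333.
dQ_d/dP = −2543/P² = −70.6389.
Point elasticity E = (dQ_d/dP)·(P/Q_d) = -70.6389 × 6/568.8333 ≈ -0.75.
|E| < 1, so demand is inelastic at this price.

-0.75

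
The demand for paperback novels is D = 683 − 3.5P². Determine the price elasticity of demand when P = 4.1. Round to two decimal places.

At P = 4.1, D = 624.165.
dD/dP = −2·3.5·P = −28.7.
Point elasticity E = (dD/dP)·(P/D) = -28.7 × 4.1/624.165 ≈ -0.19.
|E| < 1, so demand is inelastic at this price.

-0.19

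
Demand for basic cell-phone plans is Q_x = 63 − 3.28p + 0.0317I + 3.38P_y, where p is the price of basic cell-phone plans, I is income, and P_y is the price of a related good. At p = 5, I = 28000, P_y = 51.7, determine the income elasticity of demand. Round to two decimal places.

0.80

At the given point, Q_x = 63 − 3.28(5) + 0.0317(28000) + 3.38(51.7) = 63 − 16.4 + 887.6 + 174.746 = 1108.946.
∂Q_x/∂I = +0.0317, so E_I = 0.0317·(28000/1108.946) ≈ 0.80.
E_I ∈ (0,1): normal good (necessity).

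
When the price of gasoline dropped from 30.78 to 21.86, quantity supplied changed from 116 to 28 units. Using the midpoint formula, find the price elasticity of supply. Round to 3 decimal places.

3.606

%Δq = (28 − 116)/[(116 + 28)/2] = -88/72 ≈ -1.2222.
%Δp = (21.86 − 30.78)/[(30.78 + 21.86)/2] = -8.92/26.32 ≈ -0.3389.
Arc elasticity E = %Δq/%Δp ≈ -1.2222/-0.3389 ≈ 3.606.
|E| > 1: supply is elastic over this range.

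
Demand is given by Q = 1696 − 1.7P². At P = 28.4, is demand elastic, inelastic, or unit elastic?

elastic

At P = 28.4, Q = 324.848.
dQ/dP = −2·1.7·P = −96.56.
Point elasticity E = (dQ/dP)·(P/Q) = -96.56 × 28.4/324.848 ≈ -8.442.
|E| ≈ 8.442 > 1, so demand is elastic.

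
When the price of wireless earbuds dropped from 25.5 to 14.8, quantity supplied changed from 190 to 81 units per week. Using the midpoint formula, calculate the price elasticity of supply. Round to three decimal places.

1.515

%Δq = (81 − 190)/[(190 + 81)/2] = -109/135.5 ≈ -0.8044.
%Δp = (14.8 − 25.5)/[(25.5 + 14.8)/2] = -10.7/20.15 ≈ -0.5310.
Arc elasticity E = %Δq/%Δp ≈ -0.8044/-0.5310 ≈ 1.515.
|E| > 1: supply is elastic over this range.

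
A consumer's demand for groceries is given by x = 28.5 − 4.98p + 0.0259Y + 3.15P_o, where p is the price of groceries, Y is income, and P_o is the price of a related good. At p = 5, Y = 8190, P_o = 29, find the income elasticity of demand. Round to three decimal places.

First evaluate x: 28.5 − 4.98(5) + 0.0259(8190) + 3.15(29) = 28.5 − 24.9 + 212.121 + 91.35 = 307.071.
∂x/∂Y = +0.0259, so E_I = 0.0259·(8190/307.071) ≈ 0.691.
E_I ∈ (0,1): normal good (necessity).

0.691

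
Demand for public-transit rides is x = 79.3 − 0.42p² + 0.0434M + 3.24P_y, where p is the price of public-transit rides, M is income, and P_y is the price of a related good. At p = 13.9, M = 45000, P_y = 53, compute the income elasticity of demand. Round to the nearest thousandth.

x = 79.3 − 0.42(13.9)² + 0.0434(45000) + 3.24(53) = 79.3 − 81.1482 + 1953 + 171.72 = 2122.8718.
∂x/∂M = +0.0434, so E_I = 0.0434·(45000/2122.8718) ≈ 0.920.
E_I ∈ (0,1): normal good (necessity).

0.920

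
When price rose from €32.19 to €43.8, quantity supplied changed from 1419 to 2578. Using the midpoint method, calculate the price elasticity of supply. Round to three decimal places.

1.898

%Δq = (2578 − 1419)/[(1419 + 2578)/2] = 1159/1998.5 ≈ 0.5799.
%ΔP = (43.8 − 32.19)/[(32.19 + 43.8)/2] = 11.61/37.995 ≈ 0.3056.
Arc elasticity E = %Δq/%ΔP ≈ 0.5799/0.3056 ≈ 1.898.
|E| > 1: supply is elastic over this range.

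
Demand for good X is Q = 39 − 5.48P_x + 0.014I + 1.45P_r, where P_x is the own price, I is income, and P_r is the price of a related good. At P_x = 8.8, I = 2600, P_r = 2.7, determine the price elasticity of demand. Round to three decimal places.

-1.551

First evaluate Q: 39 − 5.48(8.8) + 0.014(2600) + 1.45(2.7) = 39 − 48.224 + 36.4 + 3.915 = 31.091.
∂Q/∂P_x = −5.48, so E_p = (−5.48)·(8.8/31.091) ≈ -1.551.
|E_p| > 1: demand is elastic.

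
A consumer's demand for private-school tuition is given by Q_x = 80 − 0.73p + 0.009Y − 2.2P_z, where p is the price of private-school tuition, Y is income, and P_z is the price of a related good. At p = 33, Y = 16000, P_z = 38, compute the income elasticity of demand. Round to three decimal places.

1.238

Q_x = 80 − 0.73(33) + 0.009(16000) − 2.2(38) = 80 − 24.09 + 144 − 83.6 = 116.31.
∂Q_x/∂Y = +0.009, so E_I = 0.009·(16000/116.31) ≈ 1.238.
E_I > 1: normal good (luxury).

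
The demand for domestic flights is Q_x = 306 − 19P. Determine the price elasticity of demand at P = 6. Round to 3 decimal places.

At P = 6, Q_x = 192.
dQ_x/dP = −19.
Point elasticity E = (dQ_x/dP)·(P/Q_x) = -19 × 6/192 ≈ -0.594.
|E| < 1, so demand is inelastic at this price.

-0.594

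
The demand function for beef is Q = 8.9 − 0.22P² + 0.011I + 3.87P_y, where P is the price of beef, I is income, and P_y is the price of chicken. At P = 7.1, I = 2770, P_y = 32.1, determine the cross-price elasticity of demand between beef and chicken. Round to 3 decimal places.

0.815

Substituting, Q = 8.9 − 0.22(7.1)² + 0.011(2770) + 3.87(32.1) = 8.9 − 11.0902 + 30.47 + 124.227 = 152.5068.
∂Q/∂P_y = +3.87, so E_xy = 3.87·(32.1/152.5068) ≈ 0.815.
E_xy > 0: the goods are substitutes.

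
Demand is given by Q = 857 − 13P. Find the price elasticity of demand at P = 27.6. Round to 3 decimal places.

At P = 27.6, Q = 498.2.
dQ/dP = −13.
Point elasticity E = (dQ/dP)·(P/Q) = -13 × 27.6/498.2 ≈ -0.720.
|E| < 1, so demand is inelastic at this price.

-0.720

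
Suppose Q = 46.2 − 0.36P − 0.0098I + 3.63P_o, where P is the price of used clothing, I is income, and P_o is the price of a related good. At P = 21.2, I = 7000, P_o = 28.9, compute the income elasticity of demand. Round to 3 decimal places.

At the given point, Q = 46.2 − 0.36(21.2) − 0.0098(7000) + 3.63(28.9) = 46.2 − 7.632 − 68.6 + 104.907 = 74.875.
∂Q/∂I = −0.0098, so E_I = -0.0098·(7000/74.875) ≈ -0.916.
E_I < 0: inferior good.

-0.916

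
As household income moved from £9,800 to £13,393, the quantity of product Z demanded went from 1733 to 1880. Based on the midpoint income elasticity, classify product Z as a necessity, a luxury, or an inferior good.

necessity

%ΔQ = (1880 − 1733)/[(1733+1880)/2] = 147/1806.5 ≈ 0.0814.
%ΔM = (13,393 − 9,800)/[(9,800+13,393)/2] = 3593/11596.5 ≈ 0.3098.
E_I = %ΔQ/%ΔM ≈ 0.263.
E_I ∈ (0,1): normal good (necessity).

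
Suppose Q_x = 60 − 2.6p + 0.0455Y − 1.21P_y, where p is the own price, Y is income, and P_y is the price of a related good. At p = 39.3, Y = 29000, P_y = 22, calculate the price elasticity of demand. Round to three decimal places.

First evaluate Q_x: 60 − 2.6(39.3) + 0.0455(29000) − 1.21(22) = 60 − 102.18 + 1319.5 − 26.62 = 1250.7.
∂Q_x/∂p = −2.6, so E_p = (−2.6)·(39.3/1250.7) ≈ -0.082.
|E_p| < 1: demand is inelastic.

-0.082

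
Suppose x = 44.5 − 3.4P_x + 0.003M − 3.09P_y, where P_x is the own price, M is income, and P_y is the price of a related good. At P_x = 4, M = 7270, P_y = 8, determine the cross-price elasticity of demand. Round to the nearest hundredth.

-0.88

First evaluate x: 44.5 − 3.4(4) + 0.003(7270) − 3.09(8) = 44.5 − 13.6 + 21.81 − 24.72 = 27.99.
∂x/∂P_y = −3.09, so E_xy = -3.09·(8/27.99) ≈ -0.88.
E_xy < 0: the goods are complements.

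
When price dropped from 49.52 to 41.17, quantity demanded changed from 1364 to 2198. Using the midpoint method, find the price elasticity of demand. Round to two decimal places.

%Δq = (2198 − 1364)/[(1364 + 2198)/2] = 834/1781 ≈ 0.4683.
%Δp = (41.17 − 49.52)/[(49.52 + 41.17)/2] = -8.35/45.345 ≈ -0.1841.
Arc elasticity E = %Δq/%Δp ≈ 0.4683/-0.1841 ≈ -2.54.
|E| > 1: demand is elastic over this range.

-2.54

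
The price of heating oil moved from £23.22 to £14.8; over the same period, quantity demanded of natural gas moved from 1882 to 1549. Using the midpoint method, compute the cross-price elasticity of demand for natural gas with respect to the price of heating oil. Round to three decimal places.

0.438

%ΔQ_x = (1549 − 1882)/[(1882+1549)/2] = -333/1715.5 ≈ -0.1941.
%ΔP_y = (14.8 − 23.22)/[(23.22+14.8)/2] ≈ -0.4429.
E_xy = -0.1941/-0.4429 ≈ 0.438.
E_xy > 0, so natural gas and heating oil are substitutes.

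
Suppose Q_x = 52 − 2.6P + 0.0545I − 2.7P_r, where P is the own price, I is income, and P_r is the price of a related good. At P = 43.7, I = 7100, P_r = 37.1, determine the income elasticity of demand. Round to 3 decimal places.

1.719

Q_x = 52 − 2.6(43.7) + 0.0545(7100) − 2.7(37.1) = 52 − 113.62 + 386.95 − 100.17 = 225.16.
∂Q_x/∂I = +0.0545, so E_I = 0.0545·(7100/225.16) ≈ 1.719.
E_I > 1: normal good (luxury).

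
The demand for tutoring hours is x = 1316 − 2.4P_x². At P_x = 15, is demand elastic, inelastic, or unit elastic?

At P_x = 15, x = 776.
dx/dP_x = −2·2.4·P_x = −72.
Point elasticity E = (dx/dP_x)·(P_x/x) = -72 × 15/776 ≈ -1.392.
|E| ≈ 1.392 > 1, so demand is elastic.

elastic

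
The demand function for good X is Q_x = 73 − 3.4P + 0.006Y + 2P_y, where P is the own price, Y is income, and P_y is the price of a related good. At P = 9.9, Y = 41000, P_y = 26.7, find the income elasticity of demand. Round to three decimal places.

0.726

At the given point, Q_x = 73 − 3.4(9.9) + 0.006(41000) + 2(26.7) = 73 − 33.66 + 246 + 53.4 = 338.74.
∂Q_x/∂Y = +0.006, so E_I = 0.006·(41000/338.74) ≈ 0.726.
E_I ∈ (0,1): normal good (necessity).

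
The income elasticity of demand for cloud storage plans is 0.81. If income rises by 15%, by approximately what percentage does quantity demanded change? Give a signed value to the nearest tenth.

12.2

%ΔQ ≈ E × %ΔI = (0.81) × (15%) ≈ 12.2%.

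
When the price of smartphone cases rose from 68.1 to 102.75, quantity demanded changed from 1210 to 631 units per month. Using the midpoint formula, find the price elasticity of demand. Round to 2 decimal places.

%ΔQ = (631 − 1210)/[(1210 + 631)/2] = -579/920.5 ≈ -0.6290.
%ΔP = (102.75 − 68.1)/[(68.1 + 102.75)/2] = 34.65/85.425 ≈ 0.4056.
Arc elasticity E = %ΔQ/%ΔP ≈ -0.6290/0.4056 ≈ -1.55.
|E| > 1: demand is elastic over this range.

-1.55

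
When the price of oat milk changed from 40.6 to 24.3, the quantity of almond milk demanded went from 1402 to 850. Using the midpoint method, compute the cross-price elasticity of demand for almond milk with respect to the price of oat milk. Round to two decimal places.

0.98

%ΔQ_x = (850 − 1402)/[(1402+850)/2] = -552/1126 ≈ -0.4902.
%ΔP_y = (24.3 − 40.6)/[(40.6+24.3)/2] ≈ -0.5023.
E_xy = -0.4902/-0.5023 ≈ 0.98.
E_xy > 0, so almond milk and oat milk are substitutes.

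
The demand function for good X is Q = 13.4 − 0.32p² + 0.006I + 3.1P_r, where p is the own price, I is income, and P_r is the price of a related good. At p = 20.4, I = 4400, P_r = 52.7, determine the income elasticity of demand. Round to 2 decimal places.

0.38

Substituting, Q = 13.4 − 0.32(20.4)² + 0.006(4400) + 3.1(52.7) = 13.4 − 133.1712 + 26.4 + 163.37 = 69.9988.
∂Q/∂I = +0.006, so E_I = 0.006·(4400/69.9988) ≈ 0.38.
E_I ∈ (0,1): normal good (necessity).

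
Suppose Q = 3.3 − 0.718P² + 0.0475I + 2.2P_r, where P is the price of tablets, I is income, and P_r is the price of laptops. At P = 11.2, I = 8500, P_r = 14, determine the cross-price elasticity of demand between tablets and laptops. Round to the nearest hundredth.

Evaluating quantity at (P, I, P_r) gives Q = 3.3 − 0.718(11.2)² + 0.0475(8500) + 2.2(14) = 3.3 − 90.0659 + 403.75 + 30.8 = 347.7841.
∂Q/∂P_r = +2.2, so E_xy = 2.2·(14/347.7841) ≈ 0.09.
E_xy > 0: the goods are substitutes.

0.09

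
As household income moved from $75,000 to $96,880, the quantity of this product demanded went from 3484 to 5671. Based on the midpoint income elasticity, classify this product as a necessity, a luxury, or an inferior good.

luxury

%ΔQ = (5671 − 3484)/[(3484+5671)/2] = 2187/4577.5 ≈ 0.4778.
%ΔM = (96,880 − 75,000)/[(75,000+96,880)/2] = 21880/85940 ≈ 0.2546.
E_I = %ΔQ/%ΔM ≈ 1.877.
E_I > 1: normal good (luxury).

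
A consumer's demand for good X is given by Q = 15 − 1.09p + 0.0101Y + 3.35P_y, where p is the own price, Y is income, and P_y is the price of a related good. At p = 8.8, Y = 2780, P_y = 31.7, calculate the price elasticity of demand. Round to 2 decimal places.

Evaluating quantity at (p, Y, P_y) gives Q = 15 − 1.09(8.8) + 0.0101(2780) + 3.35(31.7) = 15 − 9.592 + 28.078 + 106.195 = 139.681.
∂Q/∂p = −1.09, so E_p = (−1.09)·(8.8/139.681) ≈ -0.07.
|E_p| < 1: demand is inelastic.

-0.07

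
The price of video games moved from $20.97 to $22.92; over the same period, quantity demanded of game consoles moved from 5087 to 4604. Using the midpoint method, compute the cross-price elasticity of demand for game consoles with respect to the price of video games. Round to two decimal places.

-1.12

%ΔQ_x = (4604 − 5087)/[(5087+4604)/2] = -483/4845.5 ≈ -0.0997.
%ΔP_y = (22.92 − 20.97)/[(20.97+22.92)/2] ≈ 0.0889.
E_xy = -0.0997/0.0889 ≈ -1.12.
E_xy < 0, so game consoles and video games are complements.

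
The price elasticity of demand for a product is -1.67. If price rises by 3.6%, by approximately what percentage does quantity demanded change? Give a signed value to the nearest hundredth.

-6.01

%ΔQ ≈ E × %ΔP = (-1.67) × (3.6%) ≈ -6.01%.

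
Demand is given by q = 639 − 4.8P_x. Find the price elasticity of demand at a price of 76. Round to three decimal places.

-1.330

At P_x = 76, q = 274.2.
dq/dP_x = −4.8.
Point elasticity E = (dq/dP_x)·(P_x/q) = -4.8 × 76/274.2 ≈ -1.330.
|E| > 1, so demand is elastic at this price.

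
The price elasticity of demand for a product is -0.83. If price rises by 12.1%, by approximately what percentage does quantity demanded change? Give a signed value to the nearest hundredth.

-10.04

%ΔQ ≈ E × %ΔP = (-0.83) × (12.1%) ≈ -10.04%.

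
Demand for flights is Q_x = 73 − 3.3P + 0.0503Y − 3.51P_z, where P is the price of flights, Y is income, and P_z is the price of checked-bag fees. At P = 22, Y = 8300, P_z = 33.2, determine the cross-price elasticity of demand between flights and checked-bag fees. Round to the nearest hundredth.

First evaluate Q_x: 73 − 3.3(22) + 0.0503(8300) − 3.51(33.2) = 73 − 72.6 + 417.49 − 116.532 = 301.358.
∂Q_x/∂P_z = −3.51, so E_xy = -3.51·(33.2/301.358) ≈ -0.39.
E_xy < 0: the goods are complements.

-0.39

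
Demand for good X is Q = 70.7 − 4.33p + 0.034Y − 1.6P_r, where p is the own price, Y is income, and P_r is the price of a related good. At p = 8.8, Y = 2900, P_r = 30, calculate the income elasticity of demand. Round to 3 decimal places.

Substituting, Q = 70.7 − 4.33(8.8) + 0.034(2900) − 1.6(30) = 70.7 − 38.104 + 98.6 − 48 = 83.196.
∂Q/∂Y = +0.034, so E_I = 0.034·(2900/83.196) ≈ 1.185.
E_I > 1: normal good (luxury).

1.185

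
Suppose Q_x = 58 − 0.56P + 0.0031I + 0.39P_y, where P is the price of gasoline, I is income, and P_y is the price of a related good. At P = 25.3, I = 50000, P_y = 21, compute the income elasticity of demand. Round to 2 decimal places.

0.75

Substituting, Q_x = 58 − 0.56(25.3) + 0.0031(50000) + 0.39(21) = 58 − 14.168 + 155 + 8.19 = 207.022.
∂Q_x/∂I = +0.0031, so E_I = 0.0031·(50000/207.022) ≈ 0.75.
E_I ∈ (0,1): normal good (necessity).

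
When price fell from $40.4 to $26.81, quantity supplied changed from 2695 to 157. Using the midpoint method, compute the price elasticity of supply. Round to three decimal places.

4.401

%Δq = (157 − 2695)/[(2695 + 157)/2] = -2538/1426 ≈ -1.7798.
%ΔP = (26.81 − 40.4)/[(40.4 + 26.81)/2] = -13.59/33.605 ≈ -0.4044.
Arc elasticity E = %Δq/%ΔP ≈ -1.7798/-0.4044 ≈ 4.401.
|E| > 1: supply is elastic over this range.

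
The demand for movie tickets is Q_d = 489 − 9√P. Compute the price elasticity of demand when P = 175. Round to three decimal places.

At P = 175, Q_d = 369.9412.
dQ_d/dP = −9/(2√P) = −9/(2·13.2288).
Point elasticity E = (dQ_d/dP)·(P/Q_d) = -0.3402 × 175/369.9412 ≈ -0.161.
|E| < 1, so demand is inelastic at this price.

-0.161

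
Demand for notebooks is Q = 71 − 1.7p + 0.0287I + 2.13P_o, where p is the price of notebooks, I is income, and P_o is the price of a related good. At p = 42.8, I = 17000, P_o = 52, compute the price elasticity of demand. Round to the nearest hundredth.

-0.12

Substituting, Q = 71 − 1.7(42.8) + 0.0287(17000) + 2.13(52) = 71 − 72.76 + 487.9 + 110.76 = 596.9.
∂Q/∂p = −1.7, so E_p = (−1.7)·(42.8/596.9) ≈ -0.12.
|E_p| < 1: demand is inelastic.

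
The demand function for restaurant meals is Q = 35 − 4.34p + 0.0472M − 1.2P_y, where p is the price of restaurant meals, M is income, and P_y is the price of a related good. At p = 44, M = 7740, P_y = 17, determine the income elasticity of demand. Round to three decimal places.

Q = 35 − 4.34(44) + 0.0472(7740) − 1.2(17) = 35 − 190.96 + 365.328 − 20.4 = 188.968.
∂Q/∂M = +0.0472, so E_I = 0.0472·(7740/188.968) ≈ 1.933.
E_I > 1: normal good (luxury).

1.933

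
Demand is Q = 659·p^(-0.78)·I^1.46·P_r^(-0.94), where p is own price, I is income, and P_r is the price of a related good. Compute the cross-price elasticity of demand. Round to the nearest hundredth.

For a Cobb–Douglas (constant-elasticity) form Q = A·P_r^α·…, the elasticity with respect to P_r equals the exponent α at every point.
Here the exponent on P_r is -0.94, so the cross-price elasticity of demand is -0.94.

-0.94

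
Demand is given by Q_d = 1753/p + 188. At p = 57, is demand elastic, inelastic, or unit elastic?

inelastic

At p = 57, Q_d = 218.7544.
dQ_d/dp = −1753/p² = −0.5396.
Point elasticity E = (dQ_d/dp)·(p/Q_d) = -0.5396 × 57/218.7544 ≈ -0.141.
|E| ≈ 0.141 < 1, so demand is inelastic.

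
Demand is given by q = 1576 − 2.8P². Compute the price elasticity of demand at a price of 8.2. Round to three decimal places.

At P = 8.2, q = 1387.728.
dq/dP = −2·2.8·P = −45.92.
Point elasticity E = (dq/dP)·(P/q) = -45.92 × 8.2/1387.728 ≈ -0.271.
|E| < 1, so demand is inelastic at this price.

-0.271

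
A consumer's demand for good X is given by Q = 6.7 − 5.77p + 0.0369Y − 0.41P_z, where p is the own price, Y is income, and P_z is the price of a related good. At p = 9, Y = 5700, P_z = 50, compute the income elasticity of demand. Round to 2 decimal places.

1.45

Substituting, Q = 6.7 − 5.77(9) + 0.0369(5700) − 0.41(50) = 6.7 − 51.93 + 210.33 − 20.5 = 144.6.
∂Q/∂Y = +0.0369, so E_I = 0.0369·(5700/144.6) ≈ 1.45.
E_I > 1: normal good (luxury).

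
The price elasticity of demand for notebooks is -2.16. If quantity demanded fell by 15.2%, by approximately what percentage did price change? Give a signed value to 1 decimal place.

%ΔQ ≈ E × %ΔP ⇒ %ΔP = %ΔQ / E = (-15.2%)/(-2.16) ≈ 7.0%.

7.0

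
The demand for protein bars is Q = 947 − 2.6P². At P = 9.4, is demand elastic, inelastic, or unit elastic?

At P = 9.4, Q = 717.264.
dQ/dP = −2·2.6·P = −48.88.
Point elasticity E = (dQ/dP)·(P/Q) = -48.88 × 9.4/717.264 ≈ -0.641.
|E| ≈ 0.641 < 1, so demand is inelastic.

inelastic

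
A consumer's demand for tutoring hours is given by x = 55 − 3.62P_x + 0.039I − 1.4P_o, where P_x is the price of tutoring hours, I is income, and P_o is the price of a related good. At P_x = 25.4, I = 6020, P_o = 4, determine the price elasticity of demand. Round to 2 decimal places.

-0.48

Evaluating quantity at (P_x, I, P_o) gives x = 55 − 3.62(25.4) + 0.039(6020) − 1.4(4) = 55 − 91.948 + 234.78 − 5.6 = 192.232.
∂x/∂P_x = −3.62, so E_p = (−3.62)·(25.4/192.232) ≈ -0.48.
|E_p| < 1: demand is inelastic.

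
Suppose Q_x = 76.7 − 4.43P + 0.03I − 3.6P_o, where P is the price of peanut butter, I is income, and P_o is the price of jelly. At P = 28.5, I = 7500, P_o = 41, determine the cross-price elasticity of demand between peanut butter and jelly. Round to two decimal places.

At the given point, Q_x = 76.7 − 4.43(28.5) + 0.03(7500) − 3.6(41) = 76.7 − 126.255 + 225 − 147.6 = 27.845.
∂Q_x/∂P_o = −3.6, so E_xy = -3.6·(41/27.845) ≈ -5.30.
E_xy < 0: the goods are complements.

-5.30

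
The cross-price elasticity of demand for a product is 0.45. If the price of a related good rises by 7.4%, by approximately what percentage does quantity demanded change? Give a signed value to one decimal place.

3.3

%ΔQ ≈ E × %ΔP_y = (0.45) × (7.4%) ≈ 3.3%.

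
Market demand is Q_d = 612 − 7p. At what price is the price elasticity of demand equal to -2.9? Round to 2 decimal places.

65.01

Set −bp/(a − bp) = −2.9 ⇒ bp = 2.9(a − bp) ⇒ bp(1+2.9) = 2.9·a.
p = 2.9·612/(7·3.9) ≈ 65.01.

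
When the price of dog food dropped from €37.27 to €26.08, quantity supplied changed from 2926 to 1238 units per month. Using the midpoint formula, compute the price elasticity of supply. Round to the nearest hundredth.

2.29

%ΔQ = (1238 − 2926)/[(2926 + 1238)/2] = -1688/2082 ≈ -0.8108.
%ΔP = (26.08 − 37.27)/[(37.27 + 26.08)/2] = -11.19/31.675 ≈ -0.3533.
Arc elasticity E = %ΔQ/%ΔP ≈ -0.8108/-0.3533 ≈ 2.29.
|E| > 1: supply is elastic over this range.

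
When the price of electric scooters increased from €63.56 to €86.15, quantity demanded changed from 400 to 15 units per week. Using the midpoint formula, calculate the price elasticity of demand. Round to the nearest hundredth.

-6.15

%ΔQ = (15 − 400)/[(400 + 15)/2] = -385/207.5 ≈ -1.8554.
%Δp = (86.15 − 63.56)/[(63.56 + 86.15)/2] = 22.59/74.855 ≈ 0.3018.
Arc elasticity E = %ΔQ/%Δp ≈ -1.8554/0.3018 ≈ -6.15.
|E| > 1: demand is elastic over this range.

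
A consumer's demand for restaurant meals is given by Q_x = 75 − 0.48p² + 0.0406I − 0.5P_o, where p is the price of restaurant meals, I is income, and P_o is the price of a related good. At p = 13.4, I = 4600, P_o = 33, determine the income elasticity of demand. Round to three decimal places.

1.174

At the given point, Q_x = 75 − 0.48(13.4)² + 0.0406(4600) − 0.5(33) = 75 − 86.1888 + 186.76 − 16.5 = 159.0712.
∂Q_x/∂I = +0.0406, so E_I = 0.0406·(4600/159.0712) ≈ 1.174.
E_I > 1: normal good (luxury).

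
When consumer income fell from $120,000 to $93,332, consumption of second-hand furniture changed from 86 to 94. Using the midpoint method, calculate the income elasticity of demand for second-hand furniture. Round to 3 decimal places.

-0.356

%ΔQ = (94 − 86)/[(86+94)/2] = 8/90 ≈ 0.0889.
%ΔM = (93,332 − 120,000)/[(120,000+93,332)/2] = -26668/106666 ≈ -0.2500.
E_I = %ΔQ/%ΔM ≈ -0.356.
E_I < 0: inferior good.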